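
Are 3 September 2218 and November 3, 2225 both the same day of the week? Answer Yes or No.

Yes

From Sep 3, 2218 to Nov 3, 2225 is 2618 days.
2618 mod 7 = 0, so they are the same weekday.
(Sep 3, 2218 is a Thursday; Nov 3, 2225 is a Thursday.)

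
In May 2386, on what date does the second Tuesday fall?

May 13, 2386

May 1, 2386 is a Thursday.
The first Tuesday is therefore May 6 (5 days later).
The second Tuesday is 6 + 1×7 = May 13.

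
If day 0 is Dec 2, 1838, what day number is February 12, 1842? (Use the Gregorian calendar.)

1168

Dec 2, 1838 → Dec 2, 1839: 365 days.
Dec 2, 1839 → Dec 2, 1840: 366 days (Feb 29, 1840 is in that span).
Dec 2, 1840 → Dec 2, 1841: 365 days.
Dec 2, 1841 → Jan 2, 1842: 31 days (December has 31).
Jan 2, 1842 → Feb 2, 1842: 31 days (January has 31).
Feb 2, 1842 → Feb 12, 1842: 10 days.
Total: 1168 days.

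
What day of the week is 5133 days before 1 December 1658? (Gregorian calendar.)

Friday

First find the weekday of Dec 1, 1658. Doomsday rule: the anchor day for the 1600s is Tuesday. For year 58: 58÷12 = 4 r 10, and 10÷4 = 2, so 4+10+2 = 16.
Tuesday + 16 ≡ Thursday — that's 1658's doomsday.
In December the doomsday date is Dec 12.
Dec 1 is 11 days before Dec 12; 11 mod 7 = 4, so Thursday − 4 = Sunday.
5133 mod 7 = 2, so 5133 days before a Sunday is Sunday − 2 = Friday.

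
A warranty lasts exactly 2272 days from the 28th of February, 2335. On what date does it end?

+365 (one year) → Feb 28, 2336 (1907 left).
+366 (one year; includes Feb 29, 2336) → Feb 28, 2337 (1541 left).
+365 (one year) → Feb 28, 2338 (1176 left).
+365 (one year) → Feb 28, 2339 (811 left).
+365 (one year) → Feb 28, 2340 (446 left).
+366 (one year; includes Feb 29, 2340) → Feb 28, 2341 (80 left).
Feb has 28 days: +1 → Mar 1, 2341 (79 left).
Mar has 31 days: +31 → Apr 1, 2341 (48 left).
Apr has 30 days: +30 → May 1, 2341 (18 left).
+18 → May 19, 2341.

May 19, 2341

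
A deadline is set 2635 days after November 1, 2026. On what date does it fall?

January 18, 2034

+365 (one year) → Nov 1, 2027 (2270 left).
+366 (one year; includes Feb 29, 2028) → Nov 1, 2028 (1904 left).
+365 (one year) → Nov 1, 2029 (1539 left).
+365 (one year) → Nov 1, 2030 (1174 left).
+365 (one year) → Nov 1, 2031 (809 left).
+366 (one year; includes Feb 29, 2032) → Nov 1, 2032 (443 left).
+365 (one year) → Nov 1, 2033 (78 left).
Nov has 30 days: +30 → Dec 1, 2033 (48 left).
Dec has 31 days: +31 → Jan 1, 2034 (17 left).
+17 → Jan 18, 2034.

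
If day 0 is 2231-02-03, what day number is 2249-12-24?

6899

Feb 3, 2231 → Feb 3, 2232: 365 days.
Feb 3, 2232 → Feb 3, 2233: 366 days (Feb 29, 2232 is in that span).
Feb 3, 2233 → Feb 3, 2234: 365 days.
Feb 3, 2234 → Feb 3, 2235: 365 days.
Feb 3, 2235 → Feb 3, 2236: 365 days.
Feb 3, 2236 → Feb 3, 2237: 366 days (Feb 29, 2236 is in that span).
Feb 3, 2237 → Feb 3, 2238: 365 days.
Feb 3, 2238 → Feb 3, 2239: 365 days.
Feb 3, 2239 → Feb 3, 2240: 365 days.
Feb 3, 2240 → Feb 3, 2241: 366 days (Feb 29, 2240 is in that span).
Feb 3, 2241 → Feb 3, 2242: 365 days.
Feb 3, 2242 → Feb 3, 2243: 365 days.
Feb 3, 2243 → Feb 3, 2244: 365 days.
Feb 3, 2244 → Feb 3, 2245: 366 days (Feb 29, 2244 is in that span).
Feb 3, 2245 → Feb 3, 2246: 365 days.
Feb 3, 2246 → Feb 3, 2247: 365 days.
Feb 3, 2247 → Feb 3, 2248: 365 days.
Feb 3, 2248 → Feb 3, 2249: 366 days (Feb 29, 2248 is in that span).
Feb 3, 2249 → Mar 3, 2249: 28 days (February has 28).
Mar 3, 2249 → Apr 3, 2249: 31 days (March has 31).
Apr 3, 2249 → May 3, 2249: 30 days (April has 30).
May 3, 2249 → Jun 3, 2249: 31 days (May has 31).
Jun 3, 2249 → Jul 3, 2249: 30 days (June has 30).
Jul 3, 2249 → Aug 3, 2249: 31 days (July has 31).
Aug 3, 2249 → Sep 3, 2249: 31 days (August has 31).
Sep 3, 2249 → Oct 3, 2249: 30 days (September has 30).
Oct 3, 2249 → Nov 3, 2249: 31 days (October has 31).
Nov 3, 2249 → Dec 3, 2249: 30 days (November has 30).
Dec 3, 2249 → Dec 24, 2249: 21 days.
Total: 6899 days.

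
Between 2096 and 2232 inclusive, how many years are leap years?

Multiples of 4 in [2096,2232]: 35.
Of those, multiples of 100: 2 (not leap unless ÷400).
Multiples of 400: 0.
Leap years = 35 − 2 + 0 = 33.

33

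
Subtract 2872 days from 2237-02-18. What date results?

−366 (one year; includes Feb 29, 2236) → Feb 18, 2236 (2506 left).
−365 (one year) → Feb 18, 2235 (2141 left).
−365 (one year) → Feb 18, 2234 (1776 left).
−365 (one year) → Feb 18, 2233 (1411 left).
−366 (one year; includes Feb 29, 2232) → Feb 18, 2232 (1045 left).
−365 (one year) → Feb 18, 2231 (680 left).
−365 (one year) → Feb 18, 2230 (315 left).
−18 → Jan 31, 2230 (end of Jan, 31 days; 297 left).
−31 → Dec 31, 2229 (end of Dec, 31 days; 266 left).
−31 → Nov 30, 2229 (end of Nov, 30 days; 235 left).
−30 → Oct 31, 2229 (end of Oct, 31 days; 205 left).
−31 → Sep 30, 2229 (end of Sep, 30 days; 174 left).
−30 → Aug 31, 2229 (end of Aug, 31 days; 144 left).
−31 → Jul 31, 2229 (end of Jul, 31 days; 113 left).
−31 → Jun 30, 2229 (end of Jun, 30 days; 82 left).
−30 → May 31, 2229 (end of May, 31 days; 52 left).
−31 → Apr 30, 2229 (end of Apr, 30 days; 21 left).
−21 → Apr 9, 2229.

April 9, 2229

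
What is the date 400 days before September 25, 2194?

August 21, 2193

−25 → Aug 31, 2194 (end of Aug, 31 days; 375 left).
−31 → Jul 31, 2194 (end of Jul, 31 days; 344 left).
−31 → Jun 30, 2194 (end of Jun, 30 days; 313 left).
−30 → May 31, 2194 (end of May, 31 days; 283 left).
−31 → Apr 30, 2194 (end of Apr, 30 days; 252 left).
−30 → Mar 31, 2194 (end of Mar, 31 days; 222 left).
−31 → Feb 28, 2194 (end of Feb, 28 days; 191 left).
−28 → Jan 31, 2194 (end of Jan, 31 days; 163 left).
−31 → Dec 31, 2193 (end of Dec, 31 days; 132 left).
−31 → Nov 30, 2193 (end of Nov, 30 days; 101 left).
−30 → Oct 31, 2193 (end of Oct, 31 days; 71 left).
−31 → Sep 30, 2193 (end of Sep, 30 days; 40 left).
−30 → Aug 31, 2193 (end of Aug, 31 days; 10 left).
−10 → Aug 21, 2193.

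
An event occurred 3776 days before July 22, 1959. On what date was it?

March 20, 1949

−365 (one year) → Jul 22, 1958 (3411 left).
−365 (one year) → Jul 22, 1957 (3046 left).
−365 (one year) → Jul 22, 1956 (2681 left).
−366 (one year; includes Feb 29, 1956) → Jul 22, 1955 (2315 left).
−365 (one year) → Jul 22, 1954 (1950 left).
−365 (one year) → Jul 22, 1953 (1585 left).
−365 (one year) → Jul 22, 1952 (1220 left).
−366 (one year; includes Feb 29, 1952) → Jul 22, 1951 (854 left).
−365 (one year) → Jul 22, 1950 (489 left).
−365 (one year) → Jul 22, 1949 (124 left).
−22 → Jun 30, 1949 (end of Jun, 30 days; 102 left).
−30 → May 31, 1949 (end of May, 31 days; 72 left).
−31 → Apr 30, 1949 (end of Apr, 30 days; 41 left).
−30 → Mar 31, 1949 (end of Mar, 31 days; 11 left).
−11 → Mar 20, 1949.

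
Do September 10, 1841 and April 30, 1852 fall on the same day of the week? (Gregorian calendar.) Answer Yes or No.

Yes

From Sep 10, 1841 to Apr 30, 1852 is 3885 days.
3885 mod 7 = 0, so they are the same weekday.
(Sep 10, 1841 is a Friday; Apr 30, 1852 is a Friday.)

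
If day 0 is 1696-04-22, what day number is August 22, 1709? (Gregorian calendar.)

4869

Apr 22, 1696 → Apr 22, 1697: 365 days.
Apr 22, 1697 → Apr 22, 1698: 365 days.
Apr 22, 1698 → Apr 22, 1699: 365 days.
Apr 22, 1699 → Apr 22, 1700: 365 days.
Apr 22, 1700 → Apr 22, 1701: 365 days.
Apr 22, 1701 → Apr 22, 1702: 365 days.
Apr 22, 1702 → Apr 22, 1703: 365 days.
Apr 22, 1703 → Apr 22, 1704: 366 days (Feb 29, 1704 is in that span).
Apr 22, 1704 → Apr 22, 1705: 365 days.
Apr 22, 1705 → Apr 22, 1706: 365 days.
Apr 22, 1706 → Apr 22, 1707: 365 days.
Apr 22, 1707 → Apr 22, 1708: 366 days (Feb 29, 1708 is in that span).
Apr 22, 1708 → Apr 22, 1709: 365 days.
Apr 22, 1709 → May 22, 1709: 30 days (April has 30).
May 22, 1709 → Jun 22, 1709: 31 days (May has 31).
Jun 22, 1709 → Jul 22, 1709: 30 days (June has 30).
Jul 22, 1709 → Aug 22, 1709: 31 days.
Total: 4869 days.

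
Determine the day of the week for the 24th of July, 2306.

Doomsday rule: the anchor day for the 2300s is Wednesday. For year 06: 6÷12 = 0 r 6, and 6÷4 = 1, so 0+6+1 = 7.
Wednesday + 7 ≡ Wednesday — that's 2306's doomsday.
In July the doomsday date is Jul 11.
Jul 24 is 13 days after Jul 11; 13 mod 7 = 6, so Wednesday + 6 = Tuesday.

Tuesday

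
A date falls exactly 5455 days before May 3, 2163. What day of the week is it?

Sunday

May 3, 2163 is a Tuesday.
5455 mod 7 = 2, so 5455 days before a Tuesday is Tuesday − 2 = Sunday.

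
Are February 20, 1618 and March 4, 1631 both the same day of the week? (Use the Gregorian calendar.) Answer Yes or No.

Yes

From Feb 20, 1618 to Mar 4, 1631 is 4760 days.
4760 mod 7 = 0, so they are the same weekday.
(Feb 20, 1618 is a Tuesday; Mar 4, 1631 is a Tuesday.)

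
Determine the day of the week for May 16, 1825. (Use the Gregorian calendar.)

Monday

Doomsday rule: the anchor day for the 1800s is Friday. For year 25: 25÷12 = 2 r 1, and 1÷4 = 0, so 2+1+0 = 3.
Friday + 3 ≡ Monday — that's 1825's doomsday.
In May the doomsday date is May 9.
May 16 is 7 days after May 9; 7 mod 7 = 0, so Monday + 0 = Monday.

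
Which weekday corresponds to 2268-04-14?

Tuesday

Doomsday rule: the anchor day for the 2200s is Friday. For year 68: 68÷12 = 5 r 8, and 8÷4 = 2, so 5+8+2 = 15.
Friday + 15 ≡ Saturday — that's 2268's doomsday.
In April the doomsday date is Apr 4.
Apr 14 is 10 days after Apr 4; 10 mod 7 = 3, so Saturday + 3 = Tuesday.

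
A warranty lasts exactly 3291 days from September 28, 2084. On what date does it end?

+365 (one year) → Sep 28, 2085 (2926 left).
+365 (one year) → Sep 28, 2086 (2561 left).
+365 (one year) → Sep 28, 2087 (2196 left).
+366 (one year; includes Feb 29, 2088) → Sep 28, 2088 (1830 left).
+365 (one year) → Sep 28, 2089 (1465 left).
+365 (one year) → Sep 28, 2090 (1100 left).
+365 (one year) → Sep 28, 2091 (735 left).
+366 (one year; includes Feb 29, 2092) → Sep 28, 2092 (369 left).
Sep has 30 days: +3 → Oct 1, 2092 (366 left).
Oct has 31 days: +31 → Nov 1, 2092 (335 left).
Nov has 30 days: +30 → Dec 1, 2092 (305 left).
Dec has 31 days: +31 → Jan 1, 2093 (274 left).
Jan has 31 days: +31 → Feb 1, 2093 (243 left).
Feb has 28 days: +28 → Mar 1, 2093 (215 left).
Mar has 31 days: +31 → Apr 1, 2093 (184 left).
Apr has 30 days: +30 → May 1, 2093 (154 left).
May has 31 days: +31 → Jun 1, 2093 (123 left).
Jun has 30 days: +30 → Jul 1, 2093 (93 left).
Jul has 31 days: +31 → Aug 1, 2093 (62 left).
Aug has 31 days: +31 → Sep 1, 2093 (31 left).
Sep has 30 days: +30 → Oct 1, 2093 (1 left).
+1 → Oct 2, 2093.

October 2, 2093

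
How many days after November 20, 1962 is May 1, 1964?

Nov 20, 1962 → Nov 20, 1963: 365 days.
Nov 20, 1963 → Dec 20, 1963: 30 days (November has 30).
Dec 20, 1963 → Jan 20, 1964: 31 days (December has 31).
Jan 20, 1964 → Feb 20, 1964: 31 days (January has 31).
Feb 20, 1964 → Mar 20, 1964: 29 days (February has 29).
Mar 20, 1964 → Apr 20, 1964: 31 days (March has 31).
Apr 20, 1964 → May 1, 1964: 11 days.
Total: 528 days.

528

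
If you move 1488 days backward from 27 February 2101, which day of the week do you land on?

First find the weekday of Feb 27, 2101. Doomsday rule: the anchor day for the 2100s is Sunday. For year 01: 1÷12 = 0 r 1, and 1÷4 = 0, so 0+1+0 = 1.
Sunday + 1 ≡ Monday — that's 2101's doomsday.
In February the doomsday date is Feb 28 (2101 is not a leap year).
Feb 27 is 1 day before Feb 28; 1 mod 7 = 1, so Monday − 1 = Sunday.
1488 mod 7 = 4, so 1488 days before a Sunday is Sunday − 4 = Wednesday.

Wednesday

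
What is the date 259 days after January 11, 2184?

September 26, 2184

Jan has 31 days: +21 → Feb 1, 2184 (238 left).
Feb has 29 days: +29 → Mar 1, 2184 (209 left).
Mar has 31 days: +31 → Apr 1, 2184 (178 left).
Apr has 30 days: +30 → May 1, 2184 (148 left).
May has 31 days: +31 → Jun 1, 2184 (117 left).
Jun has 30 days: +30 → Jul 1, 2184 (87 left).
Jul has 31 days: +31 → Aug 1, 2184 (56 left).
Aug has 31 days: +31 → Sep 1, 2184 (25 left).
+25 → Sep 26, 2184.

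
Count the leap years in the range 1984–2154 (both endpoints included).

42

Multiples of 4 in [1984,2154]: 43.
Of those, multiples of 100: 2 (not leap unless ÷400).
Multiples of 400: 1.
Leap years = 43 − 2 + 1 = 42.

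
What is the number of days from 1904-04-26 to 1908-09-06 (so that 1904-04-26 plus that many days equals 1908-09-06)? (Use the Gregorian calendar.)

1594

Apr 26, 1904 → Apr 26, 1905: 365 days.
Apr 26, 1905 → Apr 26, 1906: 365 days.
Apr 26, 1906 → Apr 26, 1907: 365 days.
Apr 26, 1907 → Apr 26, 1908: 366 days (Feb 29, 1908 is in that span).
Apr 26, 1908 → May 26, 1908: 30 days (April has 30).
May 26, 1908 → Jun 26, 1908: 31 days (May has 31).
Jun 26, 1908 → Jul 26, 1908: 30 days (June has 30).
Jul 26, 1908 → Aug 26, 1908: 31 days (July has 31).
Aug 26, 1908 → Sep 6, 1908: 11 days.
Total: 1594 days.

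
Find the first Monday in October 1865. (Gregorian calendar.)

October 2, 1865

October 1, 1865 is a Sunday.
The first Monday is therefore October 2 (1 days later).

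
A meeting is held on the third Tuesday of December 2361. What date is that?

December 19, 2361

December 1, 2361 is a Friday.
The first Tuesday is therefore December 5 (4 days later).
The third Tuesday is 5 + 2×7 = December 19.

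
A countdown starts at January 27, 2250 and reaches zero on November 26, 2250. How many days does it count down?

303

Jan 27, 2250 → Feb 27, 2250: 31 days (January has 31).
Feb 27, 2250 → Mar 27, 2250: 28 days (February has 28).
Mar 27, 2250 → Apr 27, 2250: 31 days (March has 31).
Apr 27, 2250 → May 27, 2250: 30 days (April has 30).
May 27, 2250 → Jun 27, 2250: 31 days (May has 31).
Jun 27, 2250 → Jul 27, 2250: 30 days (June has 30).
Jul 27, 2250 → Aug 27, 2250: 31 days (July has 31).
Aug 27, 2250 → Sep 27, 2250: 31 days (August has 31).
Sep 27, 2250 → Oct 27, 2250: 30 days (September has 30).
Oct 27, 2250 → Nov 26, 2250: 30 days.
Total: 303 days.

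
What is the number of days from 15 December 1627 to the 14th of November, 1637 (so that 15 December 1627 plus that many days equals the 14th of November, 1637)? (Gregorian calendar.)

Dec 15, 1627 → Dec 15, 1628: 366 days (Feb 29, 1628 is in that span).
Dec 15, 1628 → Dec 15, 1629: 365 days.
Dec 15, 1629 → Dec 15, 1630: 365 days.
Dec 15, 1630 → Dec 15, 1631: 365 days.
Dec 15, 1631 → Dec 15, 1632: 366 days (Feb 29, 1632 is in that span).
Dec 15, 1632 → Dec 15, 1633: 365 days.
Dec 15, 1633 → Dec 15, 1634: 365 days.
Dec 15, 1634 → Dec 15, 1635: 365 days.
Dec 15, 1635 → Dec 15, 1636: 366 days (Feb 29, 1636 is in that span).
Dec 15, 1636 → Jan 15, 1637: 31 days (December has 31).
Jan 15, 1637 → Feb 15, 1637: 31 days (January has 31).
Feb 15, 1637 → Mar 15, 1637: 28 days (February has 28).
Mar 15, 1637 → Apr 15, 1637: 31 days (March has 31).
Apr 15, 1637 → May 15, 1637: 30 days (April has 30).
May 15, 1637 → Jun 15, 1637: 31 days (May has 31).
Jun 15, 1637 → Jul 15, 1637: 30 days (June has 30).
Jul 15, 1637 → Aug 15, 1637: 31 days (July has 31).
Aug 15, 1637 → Sep 15, 1637: 31 days (August has 31).
Sep 15, 1637 → Oct 15, 1637: 30 days (September has 30).
Oct 15, 1637 → Nov 14, 1637: 30 days.
Total: 3622 days.

3622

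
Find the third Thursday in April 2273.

April 17, 2273

April 1, 2273 is a Tuesday.
The first Thursday is therefore April 3 (2 days later).
The third Thursday is 3 + 2×7 = April 17.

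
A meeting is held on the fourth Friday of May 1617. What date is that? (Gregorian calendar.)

May 26, 1617

May 1, 1617 is a Monday.
The first Friday is therefore May 5 (4 days later).
The fourth Friday is 5 + 3×7 = May 26.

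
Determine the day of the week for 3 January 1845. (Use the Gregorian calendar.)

Doomsday rule: the anchor day for the 1800s is Friday. For year 45: 45÷12 = 3 r 9, and 9÷4 = 2, so 3+9+2 = 14.
Friday + 14 ≡ Friday — that's 1845's doomsday.
In January the doomsday date is Jan 3 (1845 is not a leap year).
Jan 3 is the doomsday itself: Friday.

Friday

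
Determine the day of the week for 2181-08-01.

Doomsday rule: the anchor day for the 2100s is Sunday. For year 81: 81÷12 = 6 r 9, and 9÷4 = 2, so 6+9+2 = 17.
Sunday + 17 ≡ Wednesday — that's 2181's doomsday.
In August the doomsday date is Aug 8.
Aug 1 is 7 days before Aug 8; 7 mod 7 = 0, so Wednesday − 0 = Wednesday.

Wednesday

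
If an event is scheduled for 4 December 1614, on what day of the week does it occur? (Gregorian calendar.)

Thursday

Doomsday rule: the anchor day for the 1600s is Tuesday. For year 14: 14÷12 = 1 r 2, and 2÷4 = 0, so 1+2+0 = 3.
Tuesday + 3 ≡ Friday — that's 1614's doomsday.
In December the doomsday date is Dec 12.
Dec 4 is 8 days before Dec 12; 8 mod 7 = 1, so Friday − 1 = Thursday.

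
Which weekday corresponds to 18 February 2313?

Tuesday

Doomsday rule: the anchor day for the 2300s is Wednesday. For year 13: 13÷12 = 1 r 1, and 1÷4 = 0, so 1+1+0 = 2.
Wednesday + 2 ≡ Friday — that's 2313's doomsday.
In February the doomsday date is Feb 28 (2313 is not a leap year).
Feb 18 is 10 days before Feb 28; 10 mod 7 = 3, so Friday − 3 = Tuesday.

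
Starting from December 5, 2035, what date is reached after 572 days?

June 29, 2037

+366 (one year; includes Feb 29, 2036) → Dec 5, 2036 (206 left).
Dec has 31 days: +27 → Jan 1, 2037 (179 left).
Jan has 31 days: +31 → Feb 1, 2037 (148 left).
Feb has 28 days: +28 → Mar 1, 2037 (120 left).
Mar has 31 days: +31 → Apr 1, 2037 (89 left).
Apr has 30 days: +30 → May 1, 2037 (59 left).
May has 31 days: +31 → Jun 1, 2037 (28 left).
+28 → Jun 29, 2037.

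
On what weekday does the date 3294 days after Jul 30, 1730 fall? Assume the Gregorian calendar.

Thursday

First find the weekday of Jul 30, 1730. Doomsday rule: the anchor day for the 1700s is Sunday. For year 30: 30÷12 = 2 r 6, and 6÷4 = 1, so 2+6+1 = 9.
Sunday + 9 ≡ Tuesday — that's 1730's doomsday.
In July the doomsday date is Jul 11.
Jul 30 is 19 days after Jul 11; 19 mod 7 = 5, so Tuesday + 5 = Sunday.
3294 mod 7 = 4, so 3294 days after a Sunday is Sunday + 4 = Thursday.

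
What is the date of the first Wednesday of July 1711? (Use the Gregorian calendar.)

July 1, 1711

July 1, 1711 is a Wednesday.
The first Wednesday is therefore July 1 (same day).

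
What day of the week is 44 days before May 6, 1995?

Thursday

May 6, 1995 is a Saturday.
44 mod 7 = 2, so 44 days before a Saturday is Saturday − 2 = Thursday.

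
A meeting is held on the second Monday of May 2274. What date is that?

May 1, 2274 is a Friday.
The first Monday is therefore May 4 (3 days later).
The second Monday is 4 + 1×7 = May 11.

May 11, 2274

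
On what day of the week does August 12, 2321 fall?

Friday

Doomsday rule: the anchor day for the 2300s is Wednesday. For year 21: 21÷12 = 1 r 9, and 9÷4 = 2, so 1+9+2 = 12.
Wednesday + 12 ≡ Monday — that's 2321's doomsday.
In August the doomsday date is Aug 8.
Aug 12 is 4 days after Aug 8; 4 mod 7 = 4, so Monday + 4 = Friday.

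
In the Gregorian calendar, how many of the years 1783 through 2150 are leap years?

Multiples of 4 in [1783,2150]: 92.
Of those, multiples of 100: 4 (not leap unless ÷400).
Multiples of 400: 1.
Leap years = 92 − 4 + 1 = 89.

89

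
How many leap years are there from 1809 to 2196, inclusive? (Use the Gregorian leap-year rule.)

Multiples of 4 in [1809,2196]: 97.
Of those, multiples of 100: 3 (not leap unless ÷400).
Multiples of 400: 1.
Leap years = 97 − 3 + 1 = 95.

95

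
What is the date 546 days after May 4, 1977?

+365 (one year) → May 4, 1978 (181 left).
May has 31 days: +28 → Jun 1, 1978 (153 left).
Jun has 30 days: +30 → Jul 1, 1978 (123 left).
Jul has 31 days: +31 → Aug 1, 1978 (92 left).
Aug has 31 days: +31 → Sep 1, 1978 (61 left).
Sep has 30 days: +30 → Oct 1, 1978 (31 left).
Oct has 31 days: +31 → Nov 1, 1978 (0 left).

November 1, 1978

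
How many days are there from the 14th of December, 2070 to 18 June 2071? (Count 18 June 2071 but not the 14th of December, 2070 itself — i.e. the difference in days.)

186

Dec 14, 2070 → Jan 14, 2071: 31 days (December has 31).
Jan 14, 2071 → Feb 14, 2071: 31 days (January has 31).
Feb 14, 2071 → Mar 14, 2071: 28 days (February has 28).
Mar 14, 2071 → Apr 14, 2071: 31 days (March has 31).
Apr 14, 2071 → May 14, 2071: 30 days (April has 30).
May 14, 2071 → Jun 14, 2071: 31 days (May has 31).
Jun 14, 2071 → Jun 18, 2071: 4 days.
Total: 186 days.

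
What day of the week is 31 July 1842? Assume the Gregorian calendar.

Sunday

Doomsday rule: the anchor day for the 1800s is Friday. For year 42: 42÷12 = 3 r 6, and 6÷4 = 1, so 3+6+1 = 10.
Friday + 10 ≡ Monday — that's 1842's doomsday.
In July the doomsday date is Jul 11.
Jul 31 is 20 days after Jul 11; 20 mod 7 = 6, so Monday + 6 = Sunday.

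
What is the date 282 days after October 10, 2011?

Oct has 31 days: +22 → Nov 1, 2011 (260 left).
Nov has 30 days: +30 → Dec 1, 2011 (230 left).
Dec has 31 days: +31 → Jan 1, 2012 (199 left).
Jan has 31 days: +31 → Feb 1, 2012 (168 left).
Feb has 29 days: +29 → Mar 1, 2012 (139 left).
Mar has 31 days: +31 → Apr 1, 2012 (108 left).
Apr has 30 days: +30 → May 1, 2012 (78 left).
May has 31 days: +31 → Jun 1, 2012 (47 left).
Jun has 30 days: +30 → Jul 1, 2012 (17 left).
+17 → Jul 18, 2012.

July 18, 2012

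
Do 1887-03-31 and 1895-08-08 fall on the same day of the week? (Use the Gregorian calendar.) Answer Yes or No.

Yes

From Mar 31, 1887 to Aug 8, 1895 is 3052 days.
3052 mod 7 = 0, so they are the same weekday.
(Mar 31, 1887 is a Thursday; Aug 8, 1895 is a Thursday.)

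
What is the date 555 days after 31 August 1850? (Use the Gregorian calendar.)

March 8, 1852

+365 (one year) → Aug 31, 1851 (190 left).
Aug has 31 days: +1 → Sep 1, 1851 (189 left).
Sep has 30 days: +30 → Oct 1, 1851 (159 left).
Oct has 31 days: +31 → Nov 1, 1851 (128 left).
Nov has 30 days: +30 → Dec 1, 1851 (98 left).
Dec has 31 days: +31 → Jan 1, 1852 (67 left).
Jan has 31 days: +31 → Feb 1, 1852 (36 left).
Feb has 29 days: +29 → Mar 1, 1852 (7 left).
+7 → Mar 8, 1852.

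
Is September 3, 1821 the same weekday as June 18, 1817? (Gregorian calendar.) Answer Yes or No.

From Jun 18, 1817 to Sep 3, 1821 is 1538 days.
1538 mod 7 = 5, so they are different weekdays.
(Jun 18, 1817 is a Wednesday; Sep 3, 1821 is a Monday.)

No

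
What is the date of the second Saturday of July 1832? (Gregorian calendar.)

July 1, 1832 is a Sunday.
The first Saturday is therefore July 7 (6 days later).
The second Saturday is 7 + 1×7 = July 14.

July 14, 1832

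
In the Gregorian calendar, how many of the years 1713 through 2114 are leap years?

Multiples of 4 in [1713,2114]: 100.
Of those, multiples of 100: 4 (not leap unless ÷400).
Multiples of 400: 1.
Leap years = 100 − 4 + 1 = 97.

97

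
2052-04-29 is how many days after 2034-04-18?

Apr 18, 2034 → Apr 18, 2035: 365 days.
Apr 18, 2035 → Apr 18, 2036: 366 days (Feb 29, 2036 is in that span).
Apr 18, 2036 → Apr 18, 2037: 365 days.
Apr 18, 2037 → Apr 18, 2038: 365 days.
Apr 18, 2038 → Apr 18, 2039: 365 days.
Apr 18, 2039 → Apr 18, 2040: 366 days (Feb 29, 2040 is in that span).
Apr 18, 2040 → Apr 18, 2041: 365 days.
Apr 18, 2041 → Apr 18, 2042: 365 days.
Apr 18, 2042 → Apr 18, 2043: 365 days.
Apr 18, 2043 → Apr 18, 2044: 366 days (Feb 29, 2044 is in that span).
Apr 18, 2044 → Apr 18, 2045: 365 days.
Apr 18, 2045 → Apr 18, 2046: 365 days.
Apr 18, 2046 → Apr 18, 2047: 365 days.
Apr 18, 2047 → Apr 18, 2048: 366 days (Feb 29, 2048 is in that span).
Apr 18, 2048 → Apr 18, 2049: 365 days.
Apr 18, 2049 → Apr 18, 2050: 365 days.
Apr 18, 2050 → Apr 18, 2051: 365 days.
Apr 18, 2051 → May 18, 2051: 30 days (April has 30).
May 18, 2051 → Jun 18, 2051: 31 days (May has 31).
Jun 18, 2051 → Jul 18, 2051: 30 days (June has 30).
Jul 18, 2051 → Aug 18, 2051: 31 days (July has 31).
Aug 18, 2051 → Sep 18, 2051: 31 days (August has 31).
Sep 18, 2051 → Oct 18, 2051: 30 days (September has 30).
Oct 18, 2051 → Nov 18, 2051: 31 days (October has 31).
Nov 18, 2051 → Dec 18, 2051: 30 days (November has 30).
Dec 18, 2051 → Jan 18, 2052: 31 days (December has 31).
Jan 18, 2052 → Feb 18, 2052: 31 days (January has 31).
Feb 18, 2052 → Mar 18, 2052: 29 days (February has 29).
Mar 18, 2052 → Apr 18, 2052: 31 days (March has 31).
Apr 18, 2052 → Apr 29, 2052: 11 days.
Total: 6586 days.

6586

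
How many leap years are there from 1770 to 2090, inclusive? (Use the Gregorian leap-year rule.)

78

Multiples of 4 in [1770,2090]: 80.
Of those, multiples of 100: 3 (not leap unless ÷400).
Multiples of 400: 1.
Leap years = 80 − 3 + 1 = 78.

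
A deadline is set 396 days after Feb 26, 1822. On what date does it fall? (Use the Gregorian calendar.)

Feb has 28 days: +3 → Mar 1, 1822 (393 left).
Mar has 31 days: +31 → Apr 1, 1822 (362 left).
Apr has 30 days: +30 → May 1, 1822 (332 left).
May has 31 days: +31 → Jun 1, 1822 (301 left).
Jun has 30 days: +30 → Jul 1, 1822 (271 left).
Jul has 31 days: +31 → Aug 1, 1822 (240 left).
Aug has 31 days: +31 → Sep 1, 1822 (209 left).
Sep has 30 days: +30 → Oct 1, 1822 (179 left).
Oct has 31 days: +31 → Nov 1, 1822 (148 left).
Nov has 30 days: +30 → Dec 1, 1822 (118 left).
Dec has 31 days: +31 → Jan 1, 1823 (87 left).
Jan has 31 days: +31 → Feb 1, 1823 (56 left).
Feb has 28 days: +28 → Mar 1, 1823 (28 left).
+28 → Mar 29, 1823.

March 29, 1823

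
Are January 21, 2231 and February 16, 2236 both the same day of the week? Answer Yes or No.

No

From Jan 21, 2231 to Feb 16, 2236 is 1852 days.
1852 mod 7 = 4, so they are different weekdays.
(Jan 21, 2231 is a Friday; Feb 16, 2236 is a Tuesday.)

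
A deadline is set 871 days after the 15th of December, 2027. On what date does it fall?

+366 (one year; includes Feb 29, 2028) → Dec 15, 2028 (505 left).
+365 (one year) → Dec 15, 2029 (140 left).
Dec has 31 days: +17 → Jan 1, 2030 (123 left).
Jan has 31 days: +31 → Feb 1, 2030 (92 left).
Feb has 28 days: +28 → Mar 1, 2030 (64 left).
Mar has 31 days: +31 → Apr 1, 2030 (33 left).
Apr has 30 days: +30 → May 1, 2030 (3 left).
+3 → May 4, 2030.

May 4, 2030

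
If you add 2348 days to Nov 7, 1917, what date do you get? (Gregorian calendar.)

+365 (one year) → Nov 7, 1918 (1983 left).
+365 (one year) → Nov 7, 1919 (1618 left).
+366 (one year; includes Feb 29, 1920) → Nov 7, 1920 (1252 left).
+365 (one year) → Nov 7, 1921 (887 left).
+365 (one year) → Nov 7, 1922 (522 left).
+365 (one year) → Nov 7, 1923 (157 left).
Nov has 30 days: +24 → Dec 1, 1923 (133 left).
Dec has 31 days: +31 → Jan 1, 1924 (102 left).
Jan has 31 days: +31 → Feb 1, 1924 (71 left).
Feb has 29 days: +29 → Mar 1, 1924 (42 left).
Mar has 31 days: +31 → Apr 1, 1924 (11 left).
+11 → Apr 12, 1924.

April 12, 1924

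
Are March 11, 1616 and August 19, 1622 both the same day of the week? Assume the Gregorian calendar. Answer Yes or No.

From Mar 11, 1616 to Aug 19, 1622 is 2352 days.
2352 mod 7 = 0, so they are the same weekday.
(Mar 11, 1616 is a Friday; Aug 19, 1622 is a Friday.)

Yes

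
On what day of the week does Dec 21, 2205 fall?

Saturday

Doomsday rule: the anchor day for the 2200s is Friday. For year 05: 5÷12 = 0 r 5, and 5÷4 = 1, so 0+5+1 = 6.
Friday + 6 ≡ Thursday — that's 2205's doomsday.
In December the doomsday date is Dec 12.
Dec 21 is 9 days after Dec 12; 9 mod 7 = 2, so Thursday + 2 = Saturday.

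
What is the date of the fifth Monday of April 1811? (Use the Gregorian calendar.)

April 1, 1811 is a Monday.
The first Monday is therefore April 1 (same day).
The fifth Monday is 1 + 4×7 = April 29.

April 29, 1811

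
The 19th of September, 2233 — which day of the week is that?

Doomsday rule: the anchor day for the 2200s is Friday. For year 33: 33÷12 = 2 r 9, and 9÷4 = 2, so 2+9+2 = 13.
Friday + 13 ≡ Thursday — that's 2233's doomsday.
In September the doomsday date is Sep 5.
Sep 19 is 14 days after Sep 5; 14 mod 7 = 0, so Thursday + 0 = Thursday.

Thursday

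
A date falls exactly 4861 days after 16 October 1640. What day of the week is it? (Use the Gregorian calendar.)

Oct 16, 1640 is a Tuesday.
4861 mod 7 = 3, so 4861 days after a Tuesday is Tuesday + 3 = Friday.

Friday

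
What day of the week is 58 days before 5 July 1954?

First find the weekday of Jul 5, 1954. Doomsday rule: the anchor day for the 1900s is Wednesday. For year 54: 54÷12 = 4 r 6, and 6÷4 = 1, so 4+6+1 = 11.
Wednesday + 11 ≡ Sunday — that's 1954's doomsday.
In July the doomsday date is Jul 11.
Jul 5 is 6 days before Jul 11; 6 mod 7 = 6, so Sunday − 6 = Monday.
58 mod 7 = 2, so 58 days before a Monday is Monday − 2 = Saturday.

Saturday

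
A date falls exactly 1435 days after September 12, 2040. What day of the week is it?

First find the weekday of Sep 12, 2040. Doomsday rule: the anchor day for the 2000s is Tuesday. For year 40: 40÷12 = 3 r 4, and 4÷4 = 1, so 3+4+1 = 8.
Tuesday + 8 ≡ Wednesday — that's 2040's doomsday.
In September the doomsday date is Sep 5.
Sep 12 is 7 days after Sep 5; 7 mod 7 = 0, so Wednesday + 0 = Wednesday.
1435 mod 7 = 0, so 1435 days after a Wednesday is Wednesday + 0 = Wednesday.

Wednesday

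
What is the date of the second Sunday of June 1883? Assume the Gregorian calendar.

June 10, 1883

June 1, 1883 is a Friday.
The first Sunday is therefore June 3 (2 days later).
The second Sunday is 3 + 1×7 = June 10.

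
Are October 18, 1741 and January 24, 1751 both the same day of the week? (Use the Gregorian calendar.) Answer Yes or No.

From Oct 18, 1741 to Jan 24, 1751 is 3385 days.
3385 mod 7 = 4, so they are different weekdays.
(Oct 18, 1741 is a Wednesday; Jan 24, 1751 is a Sunday.)

No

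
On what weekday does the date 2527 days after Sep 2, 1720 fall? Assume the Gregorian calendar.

First find the weekday of Sep 2, 1720. Doomsday rule: the anchor day for the 1700s is Sunday. For year 20: 20÷12 = 1 r 8, and 8÷4 = 2, so 1+8+2 = 11.
Sunday + 11 ≡ Thursday — that's 1720's doomsday.
In September the doomsday date is Sep 5.
Sep 2 is 3 days before Sep 5; 3 mod 7 = 3, so Thursday − 3 = Monday.
2527 mod 7 = 0, so 2527 days after a Monday is Monday + 0 = Monday.

Monday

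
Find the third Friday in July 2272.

July 1, 2272 is a Monday.
The first Friday is therefore July 5 (4 days later).
The third Friday is 5 + 2×7 = July 19.

July 19, 2272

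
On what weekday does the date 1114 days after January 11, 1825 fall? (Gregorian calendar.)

Wednesday

Jan 11, 1825 is a Tuesday.
1114 mod 7 = 1, so 1114 days after a Tuesday is Tuesday + 1 = Wednesday.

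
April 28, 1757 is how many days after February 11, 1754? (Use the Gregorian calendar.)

1172

Feb 11, 1754 → Feb 11, 1755: 365 days.
Feb 11, 1755 → Feb 11, 1756: 365 days.
Feb 11, 1756 → Feb 11, 1757: 366 days (Feb 29, 1756 is in that span).
Feb 11, 1757 → Mar 11, 1757: 28 days (February has 28).
Mar 11, 1757 → Apr 11, 1757: 31 days (March has 31).
Apr 11, 1757 → Apr 28, 1757: 17 days.
Total: 1172 days.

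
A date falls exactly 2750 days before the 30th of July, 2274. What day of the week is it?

First find the weekday of Jul 30, 2274. Doomsday rule: the anchor day for the 2200s is Friday. For year 74: 74÷12 = 6 r 2, and 2÷4 = 0, so 6+2+0 = 8.
Friday + 8 ≡ Saturday — that's 2274's doomsday.
In July the doomsday date is Jul 11.
Jul 30 is 19 days after Jul 11; 19 mod 7 = 5, so Saturday + 5 = Thursday.
2750 mod 7 = 6, so 2750 days before a Thursday is Thursday − 6 = Friday.

Friday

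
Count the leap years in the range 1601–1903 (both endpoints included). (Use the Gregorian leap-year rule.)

Multiples of 4 in [1601,1903]: 75.
Of those, multiples of 100: 3 (not leap unless ÷400).
Multiples of 400: 0.
Leap years = 75 − 3 + 0 = 72.

72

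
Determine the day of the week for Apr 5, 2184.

Doomsday rule: the anchor day for the 2100s is Sunday. For year 84: 84÷12 = 7 r 0, and 0÷4 = 0, so 7+0+0 = 7.
Sunday + 7 ≡ Sunday — that's 2184's doomsday.
In April the doomsday date is Apr 4.
Apr 5 is 1 day after Apr 4; 1 mod 7 = 1, so Sunday + 1 = Monday.

Monday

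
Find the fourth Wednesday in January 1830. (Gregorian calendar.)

January 27, 1830

January 1, 1830 is a Friday.
The first Wednesday is therefore January 6 (5 days later).
The fourth Wednesday is 6 + 3×7 = January 27.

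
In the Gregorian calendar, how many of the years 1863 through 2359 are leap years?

Multiples of 4 in [1863,2359]: 124.
Of those, multiples of 100: 5 (not leap unless ÷400).
Multiples of 400: 1.
Leap years = 124 − 5 + 1 = 120.

120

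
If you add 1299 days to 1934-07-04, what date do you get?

January 23, 1938

+365 (one year) → Jul 4, 1935 (934 left).
+366 (one year; includes Feb 29, 1936) → Jul 4, 1936 (568 left).
+365 (one year) → Jul 4, 1937 (203 left).
Jul has 31 days: +28 → Aug 1, 1937 (175 left).
Aug has 31 days: +31 → Sep 1, 1937 (144 left).
Sep has 30 days: +30 → Oct 1, 1937 (114 left).
Oct has 31 days: +31 → Nov 1, 1937 (83 left).
Nov has 30 days: +30 → Dec 1, 1937 (53 left).
Dec has 31 days: +31 → Jan 1, 1938 (22 left).
+22 → Jan 23, 1938.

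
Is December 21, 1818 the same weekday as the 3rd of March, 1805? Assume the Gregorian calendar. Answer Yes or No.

From Mar 3, 1805 to Dec 21, 1818 is 5041 days.
5041 mod 7 = 1, so they are different weekdays.
(Mar 3, 1805 is a Sunday; Dec 21, 1818 is a Monday.)

No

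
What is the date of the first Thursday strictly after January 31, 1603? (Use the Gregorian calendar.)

Jan 31, 1603 is a Friday.
From Friday to the next Thursday is 6 days.
Jan 31, 1603 + 6 = Feb 6, 1603.

February 6, 1603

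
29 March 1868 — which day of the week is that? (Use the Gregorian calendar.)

Sunday

Doomsday rule: the anchor day for the 1800s is Friday. For year 68: 68÷12 = 5 r 8, and 8÷4 = 2, so 5+8+2 = 15.
Friday + 15 ≡ Saturday — that's 1868's doomsday.
In March the doomsday date is Mar 14.
Mar 29 is 15 days after Mar 14; 15 mod 7 = 1, so Saturday + 1 = Sunday.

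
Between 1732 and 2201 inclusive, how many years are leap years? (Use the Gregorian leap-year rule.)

Multiples of 4 in [1732,2201]: 118.
Of those, multiples of 100: 5 (not leap unless ÷400).
Multiples of 400: 1.
Leap years = 118 − 5 + 1 = 114.

114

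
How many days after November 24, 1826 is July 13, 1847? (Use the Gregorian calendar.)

7536

Nov 24, 1826 → Nov 24, 1827: 365 days.
Nov 24, 1827 → Nov 24, 1828: 366 days (Feb 29, 1828 is in that span).
Nov 24, 1828 → Nov 24, 1829: 365 days.
Nov 24, 1829 → Nov 24, 1830: 365 days.
Nov 24, 1830 → Nov 24, 1831: 365 days.
Nov 24, 1831 → Nov 24, 1832: 366 days (Feb 29, 1832 is in that span).
Nov 24, 1832 → Nov 24, 1833: 365 days.
Nov 24, 1833 → Nov 24, 1834: 365 days.
Nov 24, 1834 → Nov 24, 1835: 365 days.
Nov 24, 1835 → Nov 24, 1836: 366 days (Feb 29, 1836 is in that span).
Nov 24, 1836 → Nov 24, 1837: 365 days.
Nov 24, 1837 → Nov 24, 1838: 365 days.
Nov 24, 1838 → Nov 24, 1839: 365 days.
Nov 24, 1839 → Nov 24, 1840: 366 days (Feb 29, 1840 is in that span).
Nov 24, 1840 → Nov 24, 1841: 365 days.
Nov 24, 1841 → Nov 24, 1842: 365 days.
Nov 24, 1842 → Nov 24, 1843: 365 days.
Nov 24, 1843 → Nov 24, 1844: 366 days (Feb 29, 1844 is in that span).
Nov 24, 1844 → Nov 24, 1845: 365 days.
Nov 24, 1845 → Nov 24, 1846: 365 days.
Nov 24, 1846 → Dec 24, 1846: 30 days (November has 30).
Dec 24, 1846 → Jan 24, 1847: 31 days (December has 31).
Jan 24, 1847 → Feb 24, 1847: 31 days (January has 31).
Feb 24, 1847 → Mar 24, 1847: 28 days (February has 28).
Mar 24, 1847 → Apr 24, 1847: 31 days (March has 31).
Apr 24, 1847 → May 24, 1847: 30 days (April has 30).
May 24, 1847 → Jun 24, 1847: 31 days (May has 31).
Jun 24, 1847 → Jul 13, 1847: 19 days.
Total: 7536 days.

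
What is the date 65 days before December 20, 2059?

−20 → Nov 30, 2059 (end of Nov, 30 days; 45 left).
−30 → Oct 31, 2059 (end of Oct, 31 days; 15 left).
−15 → Oct 16, 2059.

October 16, 2059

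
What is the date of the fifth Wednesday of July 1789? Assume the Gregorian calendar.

July 29, 1789

July 1, 1789 is a Wednesday.
The first Wednesday is therefore July 1 (same day).
The fifth Wednesday is 1 + 4×7 = July 29.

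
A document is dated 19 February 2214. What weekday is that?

Saturday

Doomsday rule: the anchor day for the 2200s is Friday. For year 14: 14÷12 = 1 r 2, and 2÷4 = 0, so 1+2+0 = 3.
Friday + 3 ≡ Monday — that's 2214's doomsday.
In February the doomsday date is Feb 28 (2214 is not a leap year).
Feb 19 is 9 days before Feb 28; 9 mod 7 = 2, so Monday − 2 = Saturday.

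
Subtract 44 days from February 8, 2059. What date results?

December 26, 2058

−8 → Jan 31, 2059 (end of Jan, 31 days; 36 left).
−31 → Dec 31, 2058 (end of Dec, 31 days; 5 left).
−5 → Dec 26, 2058.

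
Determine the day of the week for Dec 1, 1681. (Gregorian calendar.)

Doomsday rule: the anchor day for the 1600s is Tuesday. For year 81: 81÷12 = 6 r 9, and 9÷4 = 2, so 6+9+2 = 17.
Tuesday + 17 ≡ Friday — that's 1681's doomsday.
In December the doomsday date is Dec 12.
Dec 1 is 11 days before Dec 12; 11 mod 7 = 4, so Friday − 4 = Monday.

Monday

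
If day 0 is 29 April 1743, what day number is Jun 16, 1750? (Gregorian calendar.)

Apr 29, 1743 → Apr 29, 1744: 366 days (Feb 29, 1744 is in that span).
Apr 29, 1744 → Apr 29, 1745: 365 days.
Apr 29, 1745 → Apr 29, 1746: 365 days.
Apr 29, 1746 → Apr 29, 1747: 365 days.
Apr 29, 1747 → Apr 29, 1748: 366 days (Feb 29, 1748 is in that span).
Apr 29, 1748 → Apr 29, 1749: 365 days.
Apr 29, 1749 → Apr 29, 1750: 365 days.
Apr 29, 1750 → May 29, 1750: 30 days (April has 30).
May 29, 1750 → Jun 16, 1750: 18 days.
Total: 2605 days.

2605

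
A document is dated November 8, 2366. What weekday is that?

Tuesday

Doomsday rule: the anchor day for the 2300s is Wednesday. For year 66: 66÷12 = 5 r 6, and 6÷4 = 1, so 5+6+1 = 12.
Wednesday + 12 ≡ Monday — that's 2366's doomsday.
In November the doomsday date is Nov 7.
Nov 8 is 1 day after Nov 7; 1 mod 7 = 1, so Monday + 1 = Tuesday.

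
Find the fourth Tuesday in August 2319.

August 1, 2319 is a Friday.
The first Tuesday is therefore August 5 (4 days later).
The fourth Tuesday is 5 + 3×7 = August 26.

August 26, 2319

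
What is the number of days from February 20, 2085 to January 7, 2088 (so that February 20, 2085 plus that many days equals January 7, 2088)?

Feb 20, 2085 → Feb 20, 2086: 365 days.
Feb 20, 2086 → Feb 20, 2087: 365 days.
Feb 20, 2087 → Mar 20, 2087: 28 days (February has 28).
Mar 20, 2087 → Apr 20, 2087: 31 days (March has 31).
Apr 20, 2087 → May 20, 2087: 30 days (April has 30).
May 20, 2087 → Jun 20, 2087: 31 days (May has 31).
Jun 20, 2087 → Jul 20, 2087: 30 days (June has 30).
Jul 20, 2087 → Aug 20, 2087: 31 days (July has 31).
Aug 20, 2087 → Sep 20, 2087: 31 days (August has 31).
Sep 20, 2087 → Oct 20, 2087: 30 days (September has 30).
Oct 20, 2087 → Nov 20, 2087: 31 days (October has 31).
Nov 20, 2087 → Dec 20, 2087: 30 days (November has 30).
Dec 20, 2087 → Jan 7, 2088: 18 days.
Total: 1051 days.

1051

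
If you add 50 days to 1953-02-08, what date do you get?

Feb has 28 days: +21 → Mar 1, 1953 (29 left).
+29 → Mar 30, 1953.

March 30, 1953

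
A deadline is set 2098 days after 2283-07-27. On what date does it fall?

April 24, 2289

+366 (one year; includes Feb 29, 2284) → Jul 27, 2284 (1732 left).
+365 (one year) → Jul 27, 2285 (1367 left).
+365 (one year) → Jul 27, 2286 (1002 left).
+365 (one year) → Jul 27, 2287 (637 left).
+366 (one year; includes Feb 29, 2288) → Jul 27, 2288 (271 left).
Jul has 31 days: +5 → Aug 1, 2288 (266 left).
Aug has 31 days: +31 → Sep 1, 2288 (235 left).
Sep has 30 days: +30 → Oct 1, 2288 (205 left).
Oct has 31 days: +31 → Nov 1, 2288 (174 left).
Nov has 30 days: +30 → Dec 1, 2288 (144 left).
Dec has 31 days: +31 → Jan 1, 2289 (113 left).
Jan has 31 days: +31 → Feb 1, 2289 (82 left).
Feb has 28 days: +28 → Mar 1, 2289 (54 left).
Mar has 31 days: +31 → Apr 1, 2289 (23 left).
+23 → Apr 24, 2289.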